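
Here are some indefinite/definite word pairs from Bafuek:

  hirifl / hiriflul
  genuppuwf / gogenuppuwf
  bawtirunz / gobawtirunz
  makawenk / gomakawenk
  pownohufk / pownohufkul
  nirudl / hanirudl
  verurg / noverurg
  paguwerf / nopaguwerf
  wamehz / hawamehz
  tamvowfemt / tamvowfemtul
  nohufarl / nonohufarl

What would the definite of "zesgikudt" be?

hazesgikudt

"zesgikudt" has second-to-last letter 'd'. The one such stem in the data (nirudl → hanirudl) adds the prefix ha-, so the same rule applies.
The other patterns: stems whose second-to-last letter is 'f' or 'm' add -ul; stems whose second-to-last letter is 'r' add the prefix no-; stems whose second-to-last letter is 'n' or 'w' add the prefix go-.
So zesgikudt → hazesgikudt.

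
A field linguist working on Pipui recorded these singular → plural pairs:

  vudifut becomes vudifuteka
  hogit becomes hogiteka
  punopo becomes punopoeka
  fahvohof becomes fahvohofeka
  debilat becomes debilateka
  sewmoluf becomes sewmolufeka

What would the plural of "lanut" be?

Every pair shown (vudifut → vudifuteka, hogit → hogiteka, punopo → punopoeka, …) follows the same rule: add -eka.
So lanut → lanuteka.

lanuteka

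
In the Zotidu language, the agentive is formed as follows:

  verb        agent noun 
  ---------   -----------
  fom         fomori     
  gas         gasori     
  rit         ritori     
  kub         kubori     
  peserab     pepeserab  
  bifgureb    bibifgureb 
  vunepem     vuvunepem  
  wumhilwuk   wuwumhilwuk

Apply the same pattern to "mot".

motori

kub and peserab both end in -b yet inflect differently (kubori, pepeserab), so the final letter is not what conditions the rule; the number of vowels is.
"mot" has 1 vowel. The stems with 1 vowel (fom → fomori, gas → gasori, rit → ritori) add -ori.
The other pattern: stems with 3 vowels repeat the first consonant+vowel as a prefix.
So mot → motori.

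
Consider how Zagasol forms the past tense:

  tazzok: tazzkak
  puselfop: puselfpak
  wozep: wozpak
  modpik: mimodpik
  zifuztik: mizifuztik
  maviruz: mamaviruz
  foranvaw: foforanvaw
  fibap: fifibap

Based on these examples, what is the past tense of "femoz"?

"femoz" has last vowel 'o'. The stems whose last vowel is 'o' (tazzok → tazzkak, puselfop → puselfpak) delete the last vowel and add -ak.
The other patterns: stems whose last vowel is 'i' add the prefix mi-; stems whose last vowel is 'a' or 'u' repeat the first consonant+vowel as a prefix.
So femoz → femzak.

femzak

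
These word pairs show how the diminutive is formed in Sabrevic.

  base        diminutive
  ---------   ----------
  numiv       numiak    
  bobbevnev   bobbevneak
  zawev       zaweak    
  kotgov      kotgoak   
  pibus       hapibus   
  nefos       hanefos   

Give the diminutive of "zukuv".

"zukuv" ends in -v. The stems ending in -v (numiv → numiak, bobbevnev → bobbevneak, zawev → zaweak) drop the final letter and add -ak.
The other pattern: stems ending in -s add the prefix ha-.
So zukuv → zukuak.

zukuak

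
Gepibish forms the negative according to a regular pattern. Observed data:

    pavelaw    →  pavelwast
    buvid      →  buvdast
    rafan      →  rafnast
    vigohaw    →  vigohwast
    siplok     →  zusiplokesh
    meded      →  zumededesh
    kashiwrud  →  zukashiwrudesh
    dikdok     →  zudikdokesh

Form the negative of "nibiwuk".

zunibiwukesh

"nibiwuk" has last vowel 'u'. The one such stem in the data (kashiwrud → zukashiwrudesh) adds zu- … -esh around the stem, so the same rule applies.
The other pattern: stems whose last vowel is 'a' or 'i' delete the last vowel and add -ast.
So nibiwuk → zunibiwukesh.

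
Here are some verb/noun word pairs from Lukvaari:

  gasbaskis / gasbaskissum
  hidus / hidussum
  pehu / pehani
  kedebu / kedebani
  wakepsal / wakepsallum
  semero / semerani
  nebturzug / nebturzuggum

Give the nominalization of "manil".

manillum

nebturzug and pehu both have last vowel 'u' yet inflect differently (nebturzuggum, pehani), so the last vowel is not what conditions the rule; whether the stem ends in a vowel or a consonant is.
"manil" ends in a consonant. The stems ending in a consonant (wakepsal → wakepsallum, gasbaskis → gasbaskissum, nebturzug → nebturzuggum) double the final consonant and add -um.
The other pattern: stems ending in a vowel drop the final letter and add -ani.
So manil → manillum.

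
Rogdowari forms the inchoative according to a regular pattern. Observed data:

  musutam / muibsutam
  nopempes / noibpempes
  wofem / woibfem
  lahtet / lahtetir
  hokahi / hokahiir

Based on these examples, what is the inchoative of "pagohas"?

nopempes and lahtet both have last vowel 'e' yet inflect differently (noibpempes, lahtetir), so the last vowel is not what conditions the rule; the final letter is.
"pagohas" ends in -s. The one such stem in the data (nopempes → noibpempes) inserts -ib- after the first vowel (as do musutam, wofem), so the same rule applies.
So pagohas → paibgohas.

paibgohas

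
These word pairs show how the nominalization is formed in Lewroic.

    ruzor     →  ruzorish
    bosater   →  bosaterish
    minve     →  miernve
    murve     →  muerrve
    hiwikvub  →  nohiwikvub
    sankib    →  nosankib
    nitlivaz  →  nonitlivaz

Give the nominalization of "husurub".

bosater and minve both have last vowel 'e' yet inflect differently (bosaterish, miernve), so the last vowel is not what conditions the rule; the final letter is.
"husurub" ends in -b. The stems ending in -b (hiwikvub → nohiwikvub, sankib → nosankib) add the prefix no-.
The other patterns: stems ending in -r add -ish; stems ending in -e insert -er- after the first vowel.
So husurub → nohusurub.

nohusurub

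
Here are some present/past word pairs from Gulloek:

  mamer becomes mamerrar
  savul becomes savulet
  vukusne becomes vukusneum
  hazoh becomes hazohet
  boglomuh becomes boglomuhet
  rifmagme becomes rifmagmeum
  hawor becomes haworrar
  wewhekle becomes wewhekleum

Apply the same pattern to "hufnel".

vukusne and mamer both have last vowel 'e' yet inflect differently (vukusneum, mamerrar), so the last vowel is not what conditions the rule; the final letter is.
"hufnel" ends in -l. The one such stem in the data (savul → savulet) adds -et, so the same rule applies.
So hufnel → hufnelet.

hufnelet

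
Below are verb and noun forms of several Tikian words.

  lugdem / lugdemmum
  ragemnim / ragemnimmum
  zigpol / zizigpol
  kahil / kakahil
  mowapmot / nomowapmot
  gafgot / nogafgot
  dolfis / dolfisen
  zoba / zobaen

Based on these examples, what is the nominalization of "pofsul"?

popofsul

ragemnim and kahil both have last vowel 'i' yet inflect differently (ragemnimmum, kakahil), so the last vowel is not what conditions the rule; the final letter is.
"pofsul" ends in -l. The stems ending in -l (zigpol → zizigpol, kahil → kakahil) repeat the first consonant+vowel as a prefix.
The other patterns: stems ending in -m double the final consonant and add -um; stems ending in -t add the prefix no-; stems ending in -a or -s add -en.
So pofsul → popofsul.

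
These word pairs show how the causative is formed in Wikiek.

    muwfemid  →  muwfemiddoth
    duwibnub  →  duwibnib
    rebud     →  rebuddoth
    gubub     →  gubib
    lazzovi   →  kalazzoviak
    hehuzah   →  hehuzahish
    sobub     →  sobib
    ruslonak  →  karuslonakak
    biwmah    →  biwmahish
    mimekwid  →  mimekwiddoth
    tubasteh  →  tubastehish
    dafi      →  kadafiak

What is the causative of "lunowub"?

lunowib

sobub and rebud both have last vowel 'u' yet inflect differently (sobib, rebuddoth), so the last vowel is not what conditions the rule; the final letter is.
"lunowub" ends in -b. The stems ending in -b (sobub → sobib, duwibnub → duwibnib, gubub → gubib) change the last vowel to 'i'.
The other patterns: stems ending in -h add -ish; stems ending in -d double the final consonant and add -oth; stems ending in -i or -k add ka- … -ak around the stem.
So lunowub → lunowib.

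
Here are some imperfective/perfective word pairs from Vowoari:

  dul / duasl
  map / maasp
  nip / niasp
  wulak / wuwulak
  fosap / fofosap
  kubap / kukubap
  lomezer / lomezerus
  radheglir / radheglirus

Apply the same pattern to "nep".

neasp

map and fosap both end in -p yet inflect differently (maasp, fofosap), so the final letter is not what conditions the rule; the number of vowels is.
"nep" has 1 vowel. The stems with 1 vowel (dul → duasl, map → maasp, nip → niasp) insert -as- after the first vowel.
The other patterns: stems with 2 vowels repeat the first consonant+vowel as a prefix; stems with 3 vowels add -us.
So nep → neasp.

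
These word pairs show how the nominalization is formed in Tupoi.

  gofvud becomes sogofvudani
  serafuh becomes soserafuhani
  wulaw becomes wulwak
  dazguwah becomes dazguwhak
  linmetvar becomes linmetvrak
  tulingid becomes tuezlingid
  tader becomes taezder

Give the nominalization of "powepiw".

poezwepiw

serafuh and dazguwah both end in -h yet inflect differently (soserafuhani, dazguwhak), so the final letter is not what conditions the rule; the last vowel is.
"powepiw" has last vowel 'i'. The one such stem in the data (tulingid → tuezlingid) inserts -ez- after the first vowel (as does tader), so the same rule applies.
The other patterns: stems whose last vowel is 'u' add so- … -ani around the stem; stems whose last vowel is 'a' delete the last vowel and add -ak.
So powepiw → poezwepiw.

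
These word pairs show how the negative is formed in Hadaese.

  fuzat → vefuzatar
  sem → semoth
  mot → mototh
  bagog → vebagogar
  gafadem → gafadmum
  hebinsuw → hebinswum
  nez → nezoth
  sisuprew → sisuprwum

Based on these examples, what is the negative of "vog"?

mot and fuzat both end in -t yet inflect differently (mototh, vefuzatar), so the final letter is not what conditions the rule; the number of vowels is.
"vog" has 1 vowel. The stems with 1 vowel (sem → semoth, mot → mototh, nez → nezoth) add -oth.
The other patterns: stems with 2 vowels add ve- … -ar around the stem; stems with 3 vowels delete the last vowel and add -um.
So vog → vogoth.

vogoth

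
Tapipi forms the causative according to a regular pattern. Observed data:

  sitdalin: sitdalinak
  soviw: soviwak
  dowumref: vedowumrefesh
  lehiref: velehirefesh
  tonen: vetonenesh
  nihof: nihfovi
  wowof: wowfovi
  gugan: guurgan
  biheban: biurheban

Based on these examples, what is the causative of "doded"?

vedodedesh

sitdalin and tonen both end in -n yet inflect differently (sitdalinak, vetonenesh), so the final letter is not what conditions the rule; the last vowel is.
"doded" has last vowel 'e'. The stems whose last vowel is 'e' (dowumref → vedowumrefesh, lehiref → velehirefesh, tonen → vetonenesh) add ve- … -esh around the stem.
So doded → vedodedesh.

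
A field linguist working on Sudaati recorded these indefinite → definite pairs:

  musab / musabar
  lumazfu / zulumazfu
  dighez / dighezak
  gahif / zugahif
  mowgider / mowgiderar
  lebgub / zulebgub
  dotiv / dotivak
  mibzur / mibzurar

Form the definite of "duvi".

musab and lebgub both end in -b yet inflect differently (musabar, zulebgub), so the final letter is not what conditions the rule; the first letter is.
"duvi" begins with d-. The stems beginning with d- (dighez → dighezak, dotiv → dotivak) add -ak.
So duvi → duviak.

duviak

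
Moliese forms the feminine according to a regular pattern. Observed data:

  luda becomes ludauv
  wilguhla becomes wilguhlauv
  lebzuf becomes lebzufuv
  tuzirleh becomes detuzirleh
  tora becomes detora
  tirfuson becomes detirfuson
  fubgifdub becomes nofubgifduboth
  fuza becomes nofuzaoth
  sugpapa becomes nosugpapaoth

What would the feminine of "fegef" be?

luda and tora both end in -a yet inflect differently (ludauv, detora), so the final letter is not what conditions the rule; the first letter is.
"fegef" begins with f-. The stems beginning with f- (fubgifdub → nofubgifduboth, fuza → nofuzaoth) add no- … -oth around the stem.
So fegef → nofegefoth.

nofegefoth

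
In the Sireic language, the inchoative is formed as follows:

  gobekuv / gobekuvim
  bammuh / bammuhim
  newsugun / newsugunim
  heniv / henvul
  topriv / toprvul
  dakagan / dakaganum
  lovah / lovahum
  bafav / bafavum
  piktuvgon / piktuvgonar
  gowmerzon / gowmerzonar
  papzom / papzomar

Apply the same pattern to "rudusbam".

rudusbamum

gobekuv and heniv both end in -v yet inflect differently (gobekuvim, henvul), so the final letter is not what conditions the rule; the last vowel is.
"rudusbam" has last vowel 'a'. The stems whose last vowel is 'a' (dakagan → dakaganum, lovah → lovahum, bafav → bafavum) add -um.
So rudusbam → rudusbamum.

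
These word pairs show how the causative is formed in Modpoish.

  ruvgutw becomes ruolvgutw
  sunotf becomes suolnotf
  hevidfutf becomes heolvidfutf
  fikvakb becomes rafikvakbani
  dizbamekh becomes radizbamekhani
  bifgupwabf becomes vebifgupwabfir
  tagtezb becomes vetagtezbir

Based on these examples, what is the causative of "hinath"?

sunotf and bifgupwabf both end in -f yet inflect differently (suolnotf, vebifgupwabfir), so the final letter is not what conditions the rule; the second-to-last letter is.
"hinath" has second-to-last letter 't'. The stems whose second-to-last letter is 't' (ruvgutw → ruolvgutw, sunotf → suolnotf, hevidfutf → heolvidfutf) insert -ol- after the first vowel.
The other patterns: stems whose second-to-last letter is 'k' add ra- … -ani around the stem; stems whose second-to-last letter is 'b' or 'z' add ve- … -ir around the stem.
So hinath → hiolnath.

hiolnath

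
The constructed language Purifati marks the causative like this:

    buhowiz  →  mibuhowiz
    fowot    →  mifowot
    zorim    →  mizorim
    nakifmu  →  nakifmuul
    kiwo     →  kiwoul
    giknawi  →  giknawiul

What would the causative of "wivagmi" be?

fowot and kiwo both have last vowel 'o' yet inflect differently (mifowot, kiwoul), so the last vowel is not what conditions the rule; whether the stem ends in a vowel or a consonant is.
"wivagmi" ends in a vowel. The stems ending in a vowel (nakifmu → nakifmuul, kiwo → kiwoul, giknawi → giknawiul) add -ul.
The other pattern: stems ending in a consonant add the prefix mi-.
So wivagmi → wivagmiul.

wivagmiul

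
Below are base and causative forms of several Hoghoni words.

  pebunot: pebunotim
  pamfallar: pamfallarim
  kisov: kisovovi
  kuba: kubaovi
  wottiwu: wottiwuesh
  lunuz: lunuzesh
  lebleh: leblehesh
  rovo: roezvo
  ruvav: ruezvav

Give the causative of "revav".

reezvav

kisov and ruvav both end in -v yet inflect differently (kisovovi, ruezvav), so the final letter is not what conditions the rule; the first letter is.
"revav" begins with r-. The stems beginning with r- (rovo → roezvo, ruvav → ruezvav) insert -ez- after the first vowel.
The other patterns: stems beginning with p- add -im; stems beginning with k- add -ovi; stems beginning with l- or w- add -esh.
So revav → reezvav.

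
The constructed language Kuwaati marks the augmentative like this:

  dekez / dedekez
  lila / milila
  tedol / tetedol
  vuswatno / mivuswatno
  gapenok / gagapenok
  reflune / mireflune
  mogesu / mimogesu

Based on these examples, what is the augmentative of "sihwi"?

dekez and reflune both have last vowel 'e' yet inflect differently (dedekez, mireflune), so the last vowel is not what conditions the rule; whether the stem ends in a vowel or a consonant is.
"sihwi" ends in a vowel. The stems ending in a vowel (mogesu → mimogesu, reflune → mireflune, lila → milila) add the prefix mi-.
So sihwi → misihwi.

misihwi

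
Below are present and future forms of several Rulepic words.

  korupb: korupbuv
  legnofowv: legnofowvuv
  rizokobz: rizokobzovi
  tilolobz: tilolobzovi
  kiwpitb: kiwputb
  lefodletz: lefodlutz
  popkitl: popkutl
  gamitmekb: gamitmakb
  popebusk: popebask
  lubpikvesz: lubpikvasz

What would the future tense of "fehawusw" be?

"fehawusw" has second-to-last letter 's'. The stems whose second-to-last letter is 's' (popebusk → popebask, lubpikvesz → lubpikvasz) change the last vowel to 'a'.
So fehawusw → fehawasw.

fehawasw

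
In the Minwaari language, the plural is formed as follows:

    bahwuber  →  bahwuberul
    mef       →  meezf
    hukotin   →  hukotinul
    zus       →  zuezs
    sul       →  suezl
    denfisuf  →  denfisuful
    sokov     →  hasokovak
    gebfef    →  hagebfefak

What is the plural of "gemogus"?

"gemogus" has 3 vowels. The stems with 3 vowels (denfisuf → denfisuful, bahwuber → bahwuberul, hukotin → hukotinul) add -ul.
The other patterns: stems with 1 vowel insert -ez- after the first vowel; stems with 2 vowels add ha- … -ak around the stem.
So gemogus → gemogusul.

gemogusul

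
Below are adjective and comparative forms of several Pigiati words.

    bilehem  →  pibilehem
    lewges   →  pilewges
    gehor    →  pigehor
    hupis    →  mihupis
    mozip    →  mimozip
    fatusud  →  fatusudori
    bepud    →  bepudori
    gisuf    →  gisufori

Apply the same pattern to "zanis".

"zanis" has last vowel 'i'. The stems whose last vowel is 'i' (hupis → mihupis, mozip → mimozip) add the prefix mi-.
The other patterns: stems whose last vowel is 'e' or 'o' add the prefix pi-; stems whose last vowel is 'u' add -ori.
So zanis → mizanis.

mizanis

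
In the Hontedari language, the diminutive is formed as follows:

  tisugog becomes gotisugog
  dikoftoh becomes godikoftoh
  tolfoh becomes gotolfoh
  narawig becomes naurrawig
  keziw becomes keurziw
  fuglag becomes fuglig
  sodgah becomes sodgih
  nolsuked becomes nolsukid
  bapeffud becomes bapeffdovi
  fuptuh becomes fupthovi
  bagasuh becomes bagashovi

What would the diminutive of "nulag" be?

nulig

tisugog and narawig both end in -g yet inflect differently (gotisugog, naurrawig), so the final letter is not what conditions the rule; the last vowel is.
"nulag" has last vowel 'a'. The stems whose last vowel is 'a' (fuglag → fuglig, sodgah → sodgih) change the last vowel to 'i'.
The other patterns: stems whose last vowel is 'o' add the prefix go-; stems whose last vowel is 'i' insert -ur- after the first vowel; stems whose last vowel is 'u' delete the last vowel and add -ovi.
So nulag → nulig.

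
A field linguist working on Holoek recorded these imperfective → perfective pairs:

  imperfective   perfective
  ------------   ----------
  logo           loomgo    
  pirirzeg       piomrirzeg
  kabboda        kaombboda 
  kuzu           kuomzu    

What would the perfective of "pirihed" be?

Every pair shown (logo → loomgo, pirirzeg → piomrirzeg, kabboda → kaombboda, …) follows the same rule: insert -om- after the first vowel.
So pirihed → piomrihed.

piomrihed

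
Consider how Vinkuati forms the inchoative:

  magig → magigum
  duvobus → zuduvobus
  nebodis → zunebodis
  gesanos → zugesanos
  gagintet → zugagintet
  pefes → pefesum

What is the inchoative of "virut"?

pefes and nebodis both end in -s yet inflect differently (pefesum, zunebodis), so the final letter is not what conditions the rule; the number of vowels is.
"virut" has 2 vowels. The stems with 2 vowels (magig → magigum, pefes → pefesum) add -um.
The other pattern: stems with 3 vowels add the prefix zu-.
So virut → virutum.

virutum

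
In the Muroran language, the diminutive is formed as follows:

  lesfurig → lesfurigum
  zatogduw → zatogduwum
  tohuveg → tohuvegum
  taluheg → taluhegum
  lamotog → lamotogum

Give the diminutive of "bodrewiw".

Every pair shown (lesfurig → lesfurigum, zatogduw → zatogduwum, tohuveg → tohuvegum, …) follows the same rule: add -um.
So bodrewiw → bodrewiwum.

bodrewiwum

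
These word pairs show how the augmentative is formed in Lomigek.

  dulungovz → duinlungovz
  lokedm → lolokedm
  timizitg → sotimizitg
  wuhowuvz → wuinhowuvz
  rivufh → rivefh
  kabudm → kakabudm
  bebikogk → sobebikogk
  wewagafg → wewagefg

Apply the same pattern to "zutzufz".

zutzefz

"zutzufz" has second-to-last letter 'f'. The stems whose second-to-last letter is 'f' (rivufh → rivefh, wewagafg → wewagefg) change the last vowel to 'e'.
The other patterns: stems whose second-to-last letter is 'v' insert -in- after the first vowel; stems whose second-to-last letter is 'd' repeat the first consonant+vowel as a prefix; stems whose second-to-last letter is 'g' or 't' add the prefix so-.
So zutzufz → zutzefz.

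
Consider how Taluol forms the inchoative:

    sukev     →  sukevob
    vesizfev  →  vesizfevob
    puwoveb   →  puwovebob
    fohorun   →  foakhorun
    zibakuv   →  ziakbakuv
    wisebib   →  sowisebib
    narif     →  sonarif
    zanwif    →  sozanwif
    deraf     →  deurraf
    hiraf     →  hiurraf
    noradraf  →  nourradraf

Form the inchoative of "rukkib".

sukev and zibakuv both end in -v yet inflect differently (sukevob, ziakbakuv), so the final letter is not what conditions the rule; the last vowel is.
"rukkib" has last vowel 'i'. The stems whose last vowel is 'i' (wisebib → sowisebib, narif → sonarif, zanwif → sozanwif) add the prefix so-.
The other patterns: stems whose last vowel is 'e' add -ob; stems whose last vowel is 'u' insert -ak- after the first vowel; stems whose last vowel is 'a' insert -ur- after the first vowel.
So rukkib → sorukkib.

sorukkib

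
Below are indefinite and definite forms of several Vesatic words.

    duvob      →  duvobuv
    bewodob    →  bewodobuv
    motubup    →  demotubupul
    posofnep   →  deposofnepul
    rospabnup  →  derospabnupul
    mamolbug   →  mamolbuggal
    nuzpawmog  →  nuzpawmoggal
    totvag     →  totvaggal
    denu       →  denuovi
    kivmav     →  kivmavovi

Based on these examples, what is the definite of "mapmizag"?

mapmizaggal

motubup and mamolbug both have last vowel 'u' yet inflect differently (demotubupul, mamolbuggal), so the last vowel is not what conditions the rule; the final letter is.
"mapmizag" ends in -g. The stems ending in -g (mamolbug → mamolbuggal, nuzpawmog → nuzpawmoggal, totvag → totvaggal) double the final consonant and add -al.
The other patterns: stems ending in -b add -uv; stems ending in -p add de- … -ul around the stem; stems ending in -u or -v add -ovi.
So mapmizag → mapmizaggal.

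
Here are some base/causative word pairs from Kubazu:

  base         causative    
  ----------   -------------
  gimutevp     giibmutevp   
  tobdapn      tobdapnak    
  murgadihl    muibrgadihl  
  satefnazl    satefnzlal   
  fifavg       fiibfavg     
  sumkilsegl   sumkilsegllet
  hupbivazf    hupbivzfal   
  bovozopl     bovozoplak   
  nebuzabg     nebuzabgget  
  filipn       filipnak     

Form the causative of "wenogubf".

wenogubffet

bovozopl and satefnazl both end in -l yet inflect differently (bovozoplak, satefnzlal), so the final letter is not what conditions the rule; the second-to-last letter is.
"wenogubf" has second-to-last letter 'b'. The one such stem in the data (nebuzabg → nebuzabgget) doubles the final consonant and adds -et (as does sumkilsegl), so the same rule applies.
So wenogubf → wenogubffet.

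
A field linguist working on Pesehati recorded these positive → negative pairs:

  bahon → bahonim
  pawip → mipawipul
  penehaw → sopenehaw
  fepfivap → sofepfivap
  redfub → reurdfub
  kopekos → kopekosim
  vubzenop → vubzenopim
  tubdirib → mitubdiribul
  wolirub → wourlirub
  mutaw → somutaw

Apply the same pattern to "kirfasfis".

fepfivap and vubzenop both end in -p yet inflect differently (sofepfivap, vubzenopim), so the final letter is not what conditions the rule; the last vowel is.
"kirfasfis" has last vowel 'i'. The stems whose last vowel is 'i' (pawip → mipawipul, tubdirib → mitubdiribul) add mi- … -ul around the stem.
The other patterns: stems whose last vowel is 'a' add the prefix so-; stems whose last vowel is 'o' add -im; stems whose last vowel is 'u' insert -ur- after the first vowel.
So kirfasfis → mikirfasfisul.

mikirfasfisul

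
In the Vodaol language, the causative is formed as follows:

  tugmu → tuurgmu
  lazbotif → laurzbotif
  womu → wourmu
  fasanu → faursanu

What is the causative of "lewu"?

Every pair shown (tugmu → tuurgmu, lazbotif → laurzbotif, womu → wourmu, …) follows the same rule: insert -ur- after the first vowel.
So lewu → leurwu.

leurwu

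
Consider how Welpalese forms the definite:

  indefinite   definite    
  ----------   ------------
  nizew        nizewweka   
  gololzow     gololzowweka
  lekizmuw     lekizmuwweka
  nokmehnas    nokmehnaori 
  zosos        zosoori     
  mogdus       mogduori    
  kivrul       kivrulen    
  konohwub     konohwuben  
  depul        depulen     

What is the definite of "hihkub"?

hihkuben

gololzow and zosos both have last vowel 'o' yet inflect differently (gololzowweka, zosoori), so the last vowel is not what conditions the rule; the final letter is.
"hihkub" ends in -b. The one such stem in the data (konohwub → konohwuben) adds -en, so the same rule applies.
So hihkub → hihkuben.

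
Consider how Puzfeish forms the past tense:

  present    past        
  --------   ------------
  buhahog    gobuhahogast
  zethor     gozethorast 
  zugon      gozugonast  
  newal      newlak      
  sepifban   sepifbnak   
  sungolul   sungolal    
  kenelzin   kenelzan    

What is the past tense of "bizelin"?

bizelan

zugon and sepifban both end in -n yet inflect differently (gozugonast, sepifbnak), so the final letter is not what conditions the rule; the last vowel is.
"bizelin" has last vowel 'i'. The one such stem in the data (kenelzin → kenelzan) changes the last vowel to 'a' (as does sungolul), so the same rule applies.
The other patterns: stems whose last vowel is 'o' add go- … -ast around the stem; stems whose last vowel is 'a' delete the last vowel and add -ak.
So bizelin → bizelan.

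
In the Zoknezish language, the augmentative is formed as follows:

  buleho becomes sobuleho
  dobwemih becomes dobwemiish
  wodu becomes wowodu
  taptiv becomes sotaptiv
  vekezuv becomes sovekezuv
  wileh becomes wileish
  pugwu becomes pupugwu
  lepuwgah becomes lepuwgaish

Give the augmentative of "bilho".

sobilho

dobwemih and taptiv both have last vowel 'i' yet inflect differently (dobwemiish, sotaptiv), so the last vowel is not what conditions the rule; the final letter is.
"bilho" ends in -o. The one such stem in the data (buleho → sobuleho) adds the prefix so-, so the same rule applies.
The other patterns: stems ending in -u repeat the first consonant+vowel as a prefix; stems ending in -h drop the final letter and add -ish.
So bilho → sobilho.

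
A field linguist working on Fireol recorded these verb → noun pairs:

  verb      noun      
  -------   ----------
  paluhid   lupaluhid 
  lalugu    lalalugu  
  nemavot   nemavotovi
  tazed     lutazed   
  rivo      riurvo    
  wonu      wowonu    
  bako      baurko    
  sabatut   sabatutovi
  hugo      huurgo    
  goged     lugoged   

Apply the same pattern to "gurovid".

bako and nemavot both have last vowel 'o' yet inflect differently (baurko, nemavotovi), so the last vowel is not what conditions the rule; the final letter is.
"gurovid" ends in -d. The stems ending in -d (paluhid → lupaluhid, goged → lugoged, tazed → lutazed) add the prefix lu-.
The other patterns: stems ending in -o insert -ur- after the first vowel; stems ending in -u repeat the first consonant+vowel as a prefix; stems ending in -t add -ovi.
So gurovid → lugurovid.

lugurovid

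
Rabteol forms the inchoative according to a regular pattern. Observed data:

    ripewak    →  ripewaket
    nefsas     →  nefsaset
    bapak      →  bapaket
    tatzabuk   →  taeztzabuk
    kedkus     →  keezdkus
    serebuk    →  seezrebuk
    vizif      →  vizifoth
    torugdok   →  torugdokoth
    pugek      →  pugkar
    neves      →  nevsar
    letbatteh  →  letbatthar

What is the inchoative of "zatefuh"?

"zatefuh" has last vowel 'u'. The stems whose last vowel is 'u' (tatzabuk → taeztzabuk, kedkus → keezdkus, serebuk → seezrebuk) insert -ez- after the first vowel.
The other patterns: stems whose last vowel is 'a' add -et; stems whose last vowel is 'i' or 'o' add -oth; stems whose last vowel is 'e' delete the last vowel and add -ar.
So zatefuh → zaeztefuh.

zaeztefuh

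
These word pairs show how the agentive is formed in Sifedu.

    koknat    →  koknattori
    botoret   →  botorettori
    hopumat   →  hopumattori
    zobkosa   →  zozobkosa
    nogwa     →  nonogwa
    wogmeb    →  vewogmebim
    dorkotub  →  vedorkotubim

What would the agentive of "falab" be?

vefalabim

"falab" ends in -b. The stems ending in -b (wogmeb → vewogmebim, dorkotub → vedorkotubim) add ve- … -im around the stem.
The other patterns: stems ending in -t double the final consonant and add -ori; stems ending in -a repeat the first consonant+vowel as a prefix.
So falab → vefalabim.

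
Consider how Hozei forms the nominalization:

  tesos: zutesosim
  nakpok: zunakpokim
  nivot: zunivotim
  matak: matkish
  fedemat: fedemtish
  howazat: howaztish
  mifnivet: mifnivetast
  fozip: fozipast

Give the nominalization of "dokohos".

nakpok and matak both end in -k yet inflect differently (zunakpokim, matkish), so the final letter is not what conditions the rule; the last vowel is.
"dokohos" has last vowel 'o'. The stems whose last vowel is 'o' (tesos → zutesosim, nakpok → zunakpokim, nivot → zunivotim) add zu- … -im around the stem.
The other patterns: stems whose last vowel is 'a' delete the last vowel and add -ish; stems whose last vowel is 'e' or 'i' add -ast.
So dokohos → zudokohosim.

zudokohosim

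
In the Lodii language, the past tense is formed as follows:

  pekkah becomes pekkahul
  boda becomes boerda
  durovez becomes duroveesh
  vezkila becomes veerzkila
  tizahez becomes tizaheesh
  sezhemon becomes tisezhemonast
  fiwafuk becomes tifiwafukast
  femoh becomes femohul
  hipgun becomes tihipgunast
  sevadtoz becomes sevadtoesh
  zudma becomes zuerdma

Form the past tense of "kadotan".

zudma and pekkah both have last vowel 'a' yet inflect differently (zuerdma, pekkahul), so the last vowel is not what conditions the rule; the final letter is.
"kadotan" ends in -n. The stems ending in -n (sezhemon → tisezhemonast, hipgun → tihipgunast) add ti- … -ast around the stem.
So kadotan → tikadotanast.

tikadotanast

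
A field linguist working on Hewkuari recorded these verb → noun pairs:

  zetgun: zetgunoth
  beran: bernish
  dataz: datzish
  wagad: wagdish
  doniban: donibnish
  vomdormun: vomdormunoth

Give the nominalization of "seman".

semnish

"seman" has last vowel 'a'. The stems whose last vowel is 'a' (beran → bernish, wagad → wagdish, doniban → donibnish) delete the last vowel and add -ish.
The other pattern: stems whose last vowel is 'u' add -oth.
So seman → semnish.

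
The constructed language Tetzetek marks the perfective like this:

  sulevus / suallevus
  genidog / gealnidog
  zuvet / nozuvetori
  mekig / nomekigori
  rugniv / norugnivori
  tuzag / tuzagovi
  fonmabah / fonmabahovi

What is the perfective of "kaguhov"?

genidog and mekig both end in -g yet inflect differently (gealnidog, nomekigori), so the final letter is not what conditions the rule; the last vowel is.
"kaguhov" has last vowel 'o'. The one such stem in the data (genidog → gealnidog) inserts -al- after the first vowel (as does sulevus), so the same rule applies.
The other patterns: stems whose last vowel is 'e' or 'i' add no- … -ori around the stem; stems whose last vowel is 'a' add -ovi.
So kaguhov → kaalguhov.

kaalguhov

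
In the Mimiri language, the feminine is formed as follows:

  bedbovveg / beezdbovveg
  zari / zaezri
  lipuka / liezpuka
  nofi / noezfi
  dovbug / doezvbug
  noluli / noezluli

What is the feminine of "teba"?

teezba

Every pair shown (bedbovveg → beezdbovveg, zari → zaezri, lipuka → liezpuka, …) follows the same rule: insert -ez- after the first vowel.
So teba → teezba.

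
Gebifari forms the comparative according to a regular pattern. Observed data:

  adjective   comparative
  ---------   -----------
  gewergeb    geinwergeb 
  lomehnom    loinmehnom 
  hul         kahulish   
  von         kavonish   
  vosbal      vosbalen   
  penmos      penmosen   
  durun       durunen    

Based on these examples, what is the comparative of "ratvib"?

"ratvib" has 2 vowels. The stems with 2 vowels (penmos → penmosen, vosbal → vosbalen, durun → durunen) add -en.
So ratvib → ratviben.

ratviben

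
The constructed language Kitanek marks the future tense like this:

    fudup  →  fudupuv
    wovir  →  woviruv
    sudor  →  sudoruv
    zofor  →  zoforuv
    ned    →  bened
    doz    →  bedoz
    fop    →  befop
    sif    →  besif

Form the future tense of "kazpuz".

kazpuzuv

fudup and fop both end in -p yet inflect differently (fudupuv, befop), so the final letter is not what conditions the rule; the number of vowels is.
"kazpuz" has 2 vowels. The stems with 2 vowels (fudup → fudupuv, wovir → woviruv, sudor → sudoruv) add -uv.
So kazpuz → kazpuzuv.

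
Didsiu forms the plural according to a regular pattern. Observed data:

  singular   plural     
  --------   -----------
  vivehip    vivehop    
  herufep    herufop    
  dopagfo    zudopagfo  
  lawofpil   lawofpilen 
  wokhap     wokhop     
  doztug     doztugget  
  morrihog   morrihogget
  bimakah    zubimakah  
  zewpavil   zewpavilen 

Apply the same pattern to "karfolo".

zukarfolo

vivehip and zewpavil both have last vowel 'i' yet inflect differently (vivehop, zewpavilen), so the last vowel is not what conditions the rule; the final letter is.
"karfolo" ends in -o. The one such stem in the data (dopagfo → zudopagfo) adds the prefix zu-, so the same rule applies.
The other patterns: stems ending in -p change the last vowel to 'o'; stems ending in -l add -en; stems ending in -g double the final consonant and add -et.
So karfolo → zukarfolo.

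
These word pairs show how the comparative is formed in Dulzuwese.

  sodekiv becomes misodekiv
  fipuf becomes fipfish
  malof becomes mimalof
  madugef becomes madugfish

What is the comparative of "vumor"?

malof and madugef both end in -f yet inflect differently (mimalof, madugfish), so the final letter is not what conditions the rule; the last vowel is.
"vumor" has last vowel 'o'. The one such stem in the data (malof → mimalof) adds the prefix mi-, so the same rule applies.
The other pattern: stems whose last vowel is 'e' or 'u' delete the last vowel and add -ish.
So vumor → mivumor.

mivumor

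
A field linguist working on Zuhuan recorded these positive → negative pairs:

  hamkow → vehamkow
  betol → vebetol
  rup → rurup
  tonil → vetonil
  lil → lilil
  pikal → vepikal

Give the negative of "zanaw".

betol and lil both end in -l yet inflect differently (vebetol, lilil), so the final letter is not what conditions the rule; the number of vowels is.
"zanaw" has 2 vowels. The stems with 2 vowels (betol → vebetol, tonil → vetonil, hamkow → vehamkow) add the prefix ve-.
So zanaw → vezanaw.

vezanaw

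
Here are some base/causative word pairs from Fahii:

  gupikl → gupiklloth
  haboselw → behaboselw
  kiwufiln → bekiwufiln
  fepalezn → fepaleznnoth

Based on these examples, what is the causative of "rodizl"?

"rodizl" has second-to-last letter 'z'. The one such stem in the data (fepalezn → fepaleznnoth) doubles the final consonant and adds -oth (as does gupikl), so the same rule applies.
So rodizl → rodizlloth.

rodizlloth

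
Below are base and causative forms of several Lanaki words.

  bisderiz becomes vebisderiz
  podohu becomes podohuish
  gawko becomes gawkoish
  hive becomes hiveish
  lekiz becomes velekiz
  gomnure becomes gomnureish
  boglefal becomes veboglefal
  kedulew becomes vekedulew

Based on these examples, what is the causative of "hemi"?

hemiish

"hemi" ends in a vowel. The stems ending in a vowel (gomnure → gomnureish, hive → hiveish, podohu → podohuish) add -ish.
The other pattern: stems ending in a consonant add the prefix ve-.
So hemi → hemiish.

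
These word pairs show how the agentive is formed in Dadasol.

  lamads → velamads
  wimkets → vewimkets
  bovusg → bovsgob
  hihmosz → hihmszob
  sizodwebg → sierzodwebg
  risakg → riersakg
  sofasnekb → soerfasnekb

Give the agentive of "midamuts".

vemidamuts

"midamuts" has second-to-last letter 't'. The one such stem in the data (wimkets → vewimkets) adds the prefix ve-, so the same rule applies.
The other patterns: stems whose second-to-last letter is 's' delete the last vowel and add -ob; stems whose second-to-last letter is 'b' or 'k' insert -er- after the first vowel.
So midamuts → vemidamuts.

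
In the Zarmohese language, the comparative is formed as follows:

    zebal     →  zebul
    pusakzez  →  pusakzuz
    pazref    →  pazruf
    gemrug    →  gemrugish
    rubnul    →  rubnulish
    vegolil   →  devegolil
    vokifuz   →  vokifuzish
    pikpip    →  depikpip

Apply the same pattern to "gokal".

gokul

vegolil and rubnul both end in -l yet inflect differently (devegolil, rubnulish), so the final letter is not what conditions the rule; the last vowel is.
"gokal" has last vowel 'a'. The one such stem in the data (zebal → zebul) changes the last vowel to 'u' (as do pazref, pusakzez), so the same rule applies.
So gokal → gokul.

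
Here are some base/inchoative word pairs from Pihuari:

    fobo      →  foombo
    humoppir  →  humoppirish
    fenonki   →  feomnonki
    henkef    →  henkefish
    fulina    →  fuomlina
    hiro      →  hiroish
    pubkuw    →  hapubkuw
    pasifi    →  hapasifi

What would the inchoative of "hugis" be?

hugisish

fenonki and pasifi both end in -i yet inflect differently (feomnonki, hapasifi), so the final letter is not what conditions the rule; the first letter is.
"hugis" begins with h-. The stems beginning with h- (hiro → hiroish, henkef → henkefish, humoppir → humoppirish) add -ish.
The other patterns: stems beginning with f- insert -om- after the first vowel; stems beginning with p- add the prefix ha-.
So hugis → hugisish.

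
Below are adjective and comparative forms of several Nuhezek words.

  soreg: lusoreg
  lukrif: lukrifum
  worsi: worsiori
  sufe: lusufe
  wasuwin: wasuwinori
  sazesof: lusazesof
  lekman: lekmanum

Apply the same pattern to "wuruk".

"wuruk" begins with w-. The stems beginning with w- (worsi → worsiori, wasuwin → wasuwinori) add -ori.
The other patterns: stems beginning with s- add the prefix lu-; stems beginning with l- add -um.
So wuruk → wurukori.

wurukori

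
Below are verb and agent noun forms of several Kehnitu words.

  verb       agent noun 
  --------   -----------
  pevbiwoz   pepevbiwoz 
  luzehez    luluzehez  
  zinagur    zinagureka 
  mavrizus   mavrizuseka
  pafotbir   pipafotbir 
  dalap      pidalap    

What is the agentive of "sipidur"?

sipidureka

zinagur and pafotbir both end in -r yet inflect differently (zinagureka, pipafotbir), so the final letter is not what conditions the rule; the last vowel is.
"sipidur" has last vowel 'u'. The stems whose last vowel is 'u' (zinagur → zinagureka, mavrizus → mavrizuseka) add -eka.
The other patterns: stems whose last vowel is 'e' or 'o' repeat the first consonant+vowel as a prefix; stems whose last vowel is 'a' or 'i' add the prefix pi-.
So sipidur → sipidureka.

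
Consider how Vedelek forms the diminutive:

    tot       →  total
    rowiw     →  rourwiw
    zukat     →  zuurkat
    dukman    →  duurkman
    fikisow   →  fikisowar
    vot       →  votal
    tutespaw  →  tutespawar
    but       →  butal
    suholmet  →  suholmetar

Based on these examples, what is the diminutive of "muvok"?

tot and zukat both end in -t yet inflect differently (total, zuurkat), so the final letter is not what conditions the rule; the number of vowels is.
"muvok" has 2 vowels. The stems with 2 vowels (rowiw → rourwiw, dukman → duurkman, zukat → zuurkat) insert -ur- after the first vowel.
So muvok → muurvok.

muurvok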